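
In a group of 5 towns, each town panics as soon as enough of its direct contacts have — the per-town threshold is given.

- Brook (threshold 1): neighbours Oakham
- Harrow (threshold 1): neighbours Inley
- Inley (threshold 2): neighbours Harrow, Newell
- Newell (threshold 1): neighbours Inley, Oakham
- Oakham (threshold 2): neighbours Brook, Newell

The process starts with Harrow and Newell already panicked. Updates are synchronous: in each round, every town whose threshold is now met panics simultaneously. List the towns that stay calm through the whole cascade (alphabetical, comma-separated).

Round 1 — Harrow, Newell panic (initial).
Round 2 — checking thresholds:
  Inley: 2 of 2 neighbours ≥ 2, panics.
  Oakham: 1 of 2 neighbours < 2, below threshold.
Round 3 — no new panics; cascade stops.

Brook, Oakham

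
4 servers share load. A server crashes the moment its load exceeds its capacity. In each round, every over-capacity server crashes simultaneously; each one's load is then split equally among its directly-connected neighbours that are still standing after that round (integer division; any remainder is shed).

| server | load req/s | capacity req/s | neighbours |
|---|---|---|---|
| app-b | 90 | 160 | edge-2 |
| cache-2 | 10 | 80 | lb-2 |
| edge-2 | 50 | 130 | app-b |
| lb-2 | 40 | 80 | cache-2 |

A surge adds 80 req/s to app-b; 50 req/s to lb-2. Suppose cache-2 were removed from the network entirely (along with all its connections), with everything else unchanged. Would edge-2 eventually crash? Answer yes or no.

With cache-2 removed:
Round 1 — app-b at 170 > 160; lb-2 at 90 > 80. app-b, lb-2 crash.
  app-b sheds 170 req/s to edge-2: 170 each.
    edge-2: 50+170 = 220 > 130
  lb-2 sheds 90 req/s: no online neighbours, lost.
Round 2 — edge-2 crashes.
  edge-2 sheds 220 req/s: no online neighbours, lost.
No further crashes.

yes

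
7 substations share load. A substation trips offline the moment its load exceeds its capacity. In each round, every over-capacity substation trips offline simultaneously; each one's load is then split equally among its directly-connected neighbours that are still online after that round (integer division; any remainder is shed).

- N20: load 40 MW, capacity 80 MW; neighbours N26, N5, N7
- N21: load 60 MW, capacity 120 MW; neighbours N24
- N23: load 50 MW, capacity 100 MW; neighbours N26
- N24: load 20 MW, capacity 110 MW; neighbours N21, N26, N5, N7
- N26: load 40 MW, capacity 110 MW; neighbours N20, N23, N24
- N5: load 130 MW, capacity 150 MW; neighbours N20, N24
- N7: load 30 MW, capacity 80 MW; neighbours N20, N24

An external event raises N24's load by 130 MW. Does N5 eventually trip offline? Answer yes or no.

Round 1 — N24 at 150 > 110. N24 trips offline.
  N24 sheds 150 MW to N21, N26, N5, N7: 37 each (2 lost).
    N21: 60+37 = 97 ≤ 120
    N26: 40+37 = 77 ≤ 110
    N5: 130+37 = 167 > 150
    N7: 30+37 = 67 ≤ 80
Round 2 — N5 trips offline.
  N5 sheds 167 MW to N20: 167 each.
    N20: 40+167 = 207 > 80
Round 3 — N20 trips offline.
  N20 sheds 207 MW to N26, N7: 103 each (1 lost).
    N26: 77+103 = 180 > 110
    N7: 67+103 = 170 > 80
Round 4 — N26, N7 trip offline.
  N26 sheds 180 MW to N23: 180 each.
    N23: 50+180 = 230 > 100
  N7 sheds 170 MW: no online neighbours, lost.
Round 5 — N23 trips offline.
  N23 sheds 230 MW: no online neighbours, lost.
No further trips.

yes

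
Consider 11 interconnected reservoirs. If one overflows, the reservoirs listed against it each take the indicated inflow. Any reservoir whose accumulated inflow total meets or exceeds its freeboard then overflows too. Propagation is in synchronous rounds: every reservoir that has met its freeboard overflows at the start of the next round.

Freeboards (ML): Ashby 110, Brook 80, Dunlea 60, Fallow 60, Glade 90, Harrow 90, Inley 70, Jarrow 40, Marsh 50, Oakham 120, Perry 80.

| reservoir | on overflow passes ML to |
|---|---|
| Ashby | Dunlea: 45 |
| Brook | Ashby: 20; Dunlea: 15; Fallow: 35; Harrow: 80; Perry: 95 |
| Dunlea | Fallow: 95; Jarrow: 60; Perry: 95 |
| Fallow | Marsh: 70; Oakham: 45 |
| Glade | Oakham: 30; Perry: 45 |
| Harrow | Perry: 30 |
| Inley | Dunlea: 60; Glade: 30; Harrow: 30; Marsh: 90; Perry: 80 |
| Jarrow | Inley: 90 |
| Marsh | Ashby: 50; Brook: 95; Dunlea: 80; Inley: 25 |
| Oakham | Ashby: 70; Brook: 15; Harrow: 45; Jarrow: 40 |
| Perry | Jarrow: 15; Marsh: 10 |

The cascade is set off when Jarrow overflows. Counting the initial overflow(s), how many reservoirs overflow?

Round 1 — Jarrow overflows (initial).
  Inley: +90 → 90 ≥ 70
Round 2 — Inley overflows.
  Dunlea: +60 → 60 ≥ 60
  Glade: +30 → 30 < 90
  Harrow: +30 → 30 < 90
  Marsh: +90 → 90 ≥ 50
  Perry: +80 → 80 ≥ 80
Round 3 — Dunlea, Marsh, Perry overflow.
  Ashby: +50 → 50 < 110
  Brook: +95 → 95 ≥ 80
  Fallow: +95 → 95 ≥ 60
Round 4 — Brook, Fallow overflow.
  Ashby: +20 → 70 < 110
  Harrow: +80 → 110 ≥ 90
  Oakham: +45 → 45 < 120
Round 5 — Harrow overflows.
No further overflows.

8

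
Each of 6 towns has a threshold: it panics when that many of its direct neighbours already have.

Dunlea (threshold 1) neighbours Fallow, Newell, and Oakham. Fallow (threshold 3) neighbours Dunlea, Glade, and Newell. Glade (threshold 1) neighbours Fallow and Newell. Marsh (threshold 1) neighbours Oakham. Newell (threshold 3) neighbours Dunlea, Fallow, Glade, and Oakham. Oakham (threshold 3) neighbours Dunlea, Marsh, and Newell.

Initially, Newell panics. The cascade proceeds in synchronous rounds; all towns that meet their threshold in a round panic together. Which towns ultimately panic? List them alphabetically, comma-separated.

Dunlea, Fallow, Glade, Newell

Round 1 — Newell panics (initial).
Round 2 — checking thresholds:
  Dunlea: 1 of 3 neighbours ≥ 1, panics.
  Fallow: 1 of 3 neighbours < 3, below threshold.
  Glade: 1 of 2 neighbours ≥ 1, panics.
  Oakham: 1 of 3 neighbours < 3, below threshold.
Round 3 — checking thresholds:
  Fallow: 3 of 3 neighbours ≥ 3, panics.
  Oakham: 2 of 3 neighbours < 3, below threshold.
Round 4 — no new panics; cascade stops.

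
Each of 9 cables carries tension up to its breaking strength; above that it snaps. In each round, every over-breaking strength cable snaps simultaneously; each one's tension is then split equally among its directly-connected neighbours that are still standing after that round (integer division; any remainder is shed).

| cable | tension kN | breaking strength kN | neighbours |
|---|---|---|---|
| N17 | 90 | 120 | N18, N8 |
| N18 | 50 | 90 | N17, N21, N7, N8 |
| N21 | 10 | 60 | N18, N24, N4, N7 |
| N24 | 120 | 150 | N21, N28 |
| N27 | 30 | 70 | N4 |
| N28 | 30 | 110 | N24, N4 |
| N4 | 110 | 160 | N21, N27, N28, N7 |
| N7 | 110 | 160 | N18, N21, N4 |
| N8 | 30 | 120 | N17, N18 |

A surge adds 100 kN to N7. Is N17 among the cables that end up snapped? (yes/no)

yes

Round 1 — N7 at 210 > 160. N7 snaps.
  N7 sheds 210 kN to N18, N21, N4: 70 each.
    N18: 50+70 = 120 > 90
    N21: 10+70 = 80 > 60
    N4: 110+70 = 180 > 160
Round 2 — N18, N21, N4 snap.
  N18 sheds 120 kN to N17, N8: 60 each.
    N17: 90+60 = 150 > 120
    N8: 30+60 = 90 ≤ 120
  N21 sheds 80 kN to N24: 80 each.
    N24: 120+80 = 200 > 150
  N4 sheds 180 kN to N27, N28: 90 each.
    N27: 30+90 = 120 > 70
    N28: 30+90 = 120 > 110
Round 3 — N17, N24, N27, N28 snap.
  N17 sheds 150 kN to N8: 150 each.
    N8: 90+150 = 240 > 120
  N24 sheds 200 kN: no online neighbours, lost.
  N27 sheds 120 kN: no online neighbours, lost.
  N28 sheds 120 kN: no online neighbours, lost.
Round 4 — N8 snaps.
  N8 sheds 240 kN: no online neighbours, lost.
No further breaks.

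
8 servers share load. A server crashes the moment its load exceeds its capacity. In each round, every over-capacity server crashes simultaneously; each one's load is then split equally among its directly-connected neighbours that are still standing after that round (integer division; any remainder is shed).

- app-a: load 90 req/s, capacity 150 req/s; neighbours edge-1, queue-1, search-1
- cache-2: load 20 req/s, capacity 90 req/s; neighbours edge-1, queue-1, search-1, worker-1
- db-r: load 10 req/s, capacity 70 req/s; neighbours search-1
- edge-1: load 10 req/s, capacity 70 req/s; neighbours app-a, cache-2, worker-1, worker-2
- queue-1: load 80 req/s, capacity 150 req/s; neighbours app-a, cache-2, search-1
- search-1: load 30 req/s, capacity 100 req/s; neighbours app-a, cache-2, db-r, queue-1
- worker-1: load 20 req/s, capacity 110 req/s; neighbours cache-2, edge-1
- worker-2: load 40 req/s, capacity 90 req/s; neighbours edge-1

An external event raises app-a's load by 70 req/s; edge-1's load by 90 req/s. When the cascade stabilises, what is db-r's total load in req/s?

Round 1 — app-a at 160 > 150; edge-1 at 100 > 70. app-a, edge-1 crash.
  app-a sheds 160 req/s to queue-1, search-1: 80 each.
    queue-1: 80+80 = 160 > 150
    search-1: 30+80 = 110 > 100
  edge-1 sheds 100 req/s to cache-2, worker-1, worker-2: 33 each (1 lost).
    cache-2: 20+33 = 53 ≤ 90
    worker-1: 20+33 = 53 ≤ 110
    worker-2: 40+33 = 73 ≤ 90
Round 2 — queue-1, search-1 crash.
  queue-1 sheds 160 req/s to cache-2: 160 each.
    cache-2: 53+160 = 213 > 90
  search-1 sheds 110 req/s to cache-2, db-r: 55 each.
    cache-2: 213+55 = 268 > 90
    db-r: 10+55 = 65 ≤ 70
Round 3 — cache-2 crashes.
  cache-2 sheds 268 req/s to worker-1: 268 each.
    worker-1: 53+268 = 321 > 110
Round 4 — worker-1 crashes.
  worker-1 sheds 321 req/s: no online neighbours, lost.
No further crashes.

65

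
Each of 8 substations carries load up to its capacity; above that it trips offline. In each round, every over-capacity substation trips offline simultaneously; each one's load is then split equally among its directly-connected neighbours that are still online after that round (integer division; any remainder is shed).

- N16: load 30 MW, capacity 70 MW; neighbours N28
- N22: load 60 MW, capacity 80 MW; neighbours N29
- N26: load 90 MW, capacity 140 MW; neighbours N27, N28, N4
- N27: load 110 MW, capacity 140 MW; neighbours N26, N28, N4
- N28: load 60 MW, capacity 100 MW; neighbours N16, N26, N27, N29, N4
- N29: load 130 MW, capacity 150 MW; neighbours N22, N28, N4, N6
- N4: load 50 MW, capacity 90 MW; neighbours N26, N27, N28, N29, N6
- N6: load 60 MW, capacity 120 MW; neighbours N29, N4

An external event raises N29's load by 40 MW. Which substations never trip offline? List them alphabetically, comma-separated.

N16

Round 1 — N29 at 170 > 150. N29 trips offline.
  N29 sheds 170 MW to N22, N28, N4, N6: 42 each (2 lost).
    N22: 60+42 = 102 > 80
    N28: 60+42 = 102 > 100
    N4: 50+42 = 92 > 90
    N6: 60+42 = 102 ≤ 120
Round 2 — N22, N28, N4 trip offline.
  N22 sheds 102 MW: no online neighbours, lost.
  N28 sheds 102 MW to N16, N26, N27: 34 each.
    N16: 30+34 = 64 ≤ 70
    N26: 90+34 = 124 ≤ 140
    N27: 110+34 = 144 > 140
  N4 sheds 92 MW to N26, N27, N6: 30 each (2 lost).
    N26: 124+30 = 154 > 140
    N27: 144+30 = 174 > 140
    N6: 102+30 = 132 > 120
Round 3 — N26, N27, N6 trip offline.
  N26 sheds 154 MW: no online neighbours, lost.
  N27 sheds 174 MW: no online neighbours, lost.
  N6 sheds 132 MW: no online neighbours, lost.
No further trips.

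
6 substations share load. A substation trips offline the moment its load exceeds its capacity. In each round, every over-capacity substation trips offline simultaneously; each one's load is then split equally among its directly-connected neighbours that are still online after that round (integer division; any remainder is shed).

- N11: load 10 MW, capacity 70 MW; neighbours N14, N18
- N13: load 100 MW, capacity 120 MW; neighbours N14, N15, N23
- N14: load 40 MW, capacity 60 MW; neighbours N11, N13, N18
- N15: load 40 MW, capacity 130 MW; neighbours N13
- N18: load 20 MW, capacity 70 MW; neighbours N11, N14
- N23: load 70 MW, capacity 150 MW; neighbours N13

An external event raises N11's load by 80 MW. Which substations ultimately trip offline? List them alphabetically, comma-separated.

Round 1 — N11 at 90 > 70. N11 trips offline.
  N11 sheds 90 MW to N14, N18: 45 each.
    N14: 40+45 = 85 > 60
    N18: 20+45 = 65 ≤ 70
Round 2 — N14 trips offline.
  N14 sheds 85 MW to N13, N18: 42 each (1 lost).
    N13: 100+42 = 142 > 120
    N18: 65+42 = 107 > 70
Round 3 — N13, N18 trip offline.
  N13 sheds 142 MW to N15, N23: 71 each.
    N15: 40+71 = 111 ≤ 130
    N23: 70+71 = 141 ≤ 150
  N18 sheds 107 MW: no online neighbours, lost.
No further trips.

N11, N13, N14, N18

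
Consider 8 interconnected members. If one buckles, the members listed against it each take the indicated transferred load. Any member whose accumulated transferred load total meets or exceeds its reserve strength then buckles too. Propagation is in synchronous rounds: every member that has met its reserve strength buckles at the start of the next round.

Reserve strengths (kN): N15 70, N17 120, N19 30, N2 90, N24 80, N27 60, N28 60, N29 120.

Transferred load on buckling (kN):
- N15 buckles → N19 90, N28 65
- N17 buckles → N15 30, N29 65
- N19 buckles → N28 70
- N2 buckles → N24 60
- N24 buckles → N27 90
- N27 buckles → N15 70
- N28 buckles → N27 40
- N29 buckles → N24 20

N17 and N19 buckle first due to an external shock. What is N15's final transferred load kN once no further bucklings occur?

Round 1 — N17, N19 buckle (initial).
  N15: +30 → 30 < 70
  N28: +70 → 70 ≥ 60
  N29: +65 → 65 < 120
Round 2 — N28 buckles.
  N27: +40 → 40 < 60
No further bucklings.

30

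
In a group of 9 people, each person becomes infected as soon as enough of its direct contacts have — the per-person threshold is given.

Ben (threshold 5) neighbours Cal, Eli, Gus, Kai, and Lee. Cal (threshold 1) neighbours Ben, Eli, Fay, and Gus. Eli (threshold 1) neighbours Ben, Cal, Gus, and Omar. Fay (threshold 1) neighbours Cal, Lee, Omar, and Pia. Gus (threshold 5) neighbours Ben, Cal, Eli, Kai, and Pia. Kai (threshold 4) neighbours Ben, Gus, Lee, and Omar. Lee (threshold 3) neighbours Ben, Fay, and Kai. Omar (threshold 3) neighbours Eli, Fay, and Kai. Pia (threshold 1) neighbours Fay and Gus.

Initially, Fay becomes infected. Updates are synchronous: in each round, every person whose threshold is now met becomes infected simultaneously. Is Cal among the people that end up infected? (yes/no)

yes

Round 1 — Fay becomes infected (initial).
Round 2 — checking thresholds:
  Cal: 1 of 4 neighbours ≥ 1, becomes infected.
  Lee: 1 of 3 neighbours < 3, holds.
  Omar: 1 of 3 neighbours < 3, holds.
  Pia: 1 of 2 neighbours ≥ 1, becomes infected.
Round 3 — checking thresholds:
  Ben: 1 of 5 neighbours < 5, holds.
  Eli: 1 of 4 neighbours ≥ 1, becomes infected.
  Gus: 2 of 5 neighbours < 5, holds.
  Lee: 1 of 3 neighbours < 3, holds.
  Omar: 1 of 3 neighbours < 3, holds.
Round 4 — no new infections; cascade stops.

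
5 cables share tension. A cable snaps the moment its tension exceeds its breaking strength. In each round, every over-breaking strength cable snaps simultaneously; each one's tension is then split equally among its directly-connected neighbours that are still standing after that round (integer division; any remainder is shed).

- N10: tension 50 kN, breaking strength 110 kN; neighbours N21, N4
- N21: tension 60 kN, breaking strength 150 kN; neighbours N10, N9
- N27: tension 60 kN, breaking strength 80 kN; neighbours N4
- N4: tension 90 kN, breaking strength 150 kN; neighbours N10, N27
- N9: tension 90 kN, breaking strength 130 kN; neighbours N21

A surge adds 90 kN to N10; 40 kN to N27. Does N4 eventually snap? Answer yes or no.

Round 1 — N10 at 140 > 110; N27 at 100 > 80. N10, N27 snap.
  N10 sheds 140 kN to N21, N4: 70 each.
    N21: 60+70 = 130 ≤ 150
    N4: 90+70 = 160 > 150
  N27 sheds 100 kN to N4: 100 each.
    N4: 160+100 = 260 > 150
Round 2 — N4 snaps.
  N4 sheds 260 kN: no online neighbours, lost.
No further breaks.

yes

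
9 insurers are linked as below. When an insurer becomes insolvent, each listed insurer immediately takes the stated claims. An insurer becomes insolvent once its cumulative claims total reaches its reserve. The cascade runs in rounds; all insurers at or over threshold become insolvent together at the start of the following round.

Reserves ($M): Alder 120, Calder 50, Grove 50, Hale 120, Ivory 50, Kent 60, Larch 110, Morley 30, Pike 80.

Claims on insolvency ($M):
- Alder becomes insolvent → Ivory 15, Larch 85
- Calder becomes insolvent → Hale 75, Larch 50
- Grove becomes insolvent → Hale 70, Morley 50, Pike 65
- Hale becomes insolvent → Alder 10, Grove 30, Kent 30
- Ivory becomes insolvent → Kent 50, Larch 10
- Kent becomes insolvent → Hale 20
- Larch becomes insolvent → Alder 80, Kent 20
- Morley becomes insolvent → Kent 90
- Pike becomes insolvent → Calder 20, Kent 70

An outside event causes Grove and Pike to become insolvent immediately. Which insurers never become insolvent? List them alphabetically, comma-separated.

Round 1 — Grove, Pike become insolvent (initial).
  Calder: +20 → 20 < 50
  Hale: +70 → 70 < 120
  Kent: +70 → 70 ≥ 60
  Morley: +50 → 50 ≥ 30
Round 2 — Kent, Morley become insolvent.
  Hale: +20 → 90 < 120
No further insolvencies.

Alder, Calder, Hale, Ivory, Larch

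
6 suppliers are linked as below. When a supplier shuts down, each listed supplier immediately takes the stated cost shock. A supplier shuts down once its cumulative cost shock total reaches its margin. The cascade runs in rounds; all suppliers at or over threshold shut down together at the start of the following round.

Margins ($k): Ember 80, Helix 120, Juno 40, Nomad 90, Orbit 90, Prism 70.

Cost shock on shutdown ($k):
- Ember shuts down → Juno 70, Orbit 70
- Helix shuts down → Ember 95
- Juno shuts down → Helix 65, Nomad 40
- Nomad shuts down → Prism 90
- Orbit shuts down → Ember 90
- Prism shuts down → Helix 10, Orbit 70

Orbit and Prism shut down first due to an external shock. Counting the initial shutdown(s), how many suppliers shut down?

Round 1 — Orbit, Prism shut down (initial).
  Ember: +90 → 90 ≥ 80
  Helix: +10 → 10 < 120
Round 2 — Ember shuts down.
  Juno: +70 → 70 ≥ 40
Round 3 — Juno shuts down.
  Helix: +65 → 75 < 120
  Nomad: +40 → 40 < 90
No further shutdowns.

4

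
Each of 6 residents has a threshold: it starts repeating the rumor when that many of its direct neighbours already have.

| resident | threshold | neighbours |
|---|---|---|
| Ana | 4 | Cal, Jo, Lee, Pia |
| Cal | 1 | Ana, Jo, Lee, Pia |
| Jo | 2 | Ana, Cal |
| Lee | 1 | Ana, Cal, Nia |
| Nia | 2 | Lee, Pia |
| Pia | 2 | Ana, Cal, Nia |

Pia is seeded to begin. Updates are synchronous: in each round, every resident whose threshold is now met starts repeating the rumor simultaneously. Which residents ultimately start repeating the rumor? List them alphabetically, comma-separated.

Cal, Lee, Nia, Pia

Round 1 — Pia starts repeating the rumor (initial).
Round 2 — checking thresholds:
  Ana: 1 of 4 neighbours < 4, not yet.
  Cal: 1 of 4 neighbours ≥ 1, starts repeating the rumor.
  Nia: 1 of 2 neighbours < 2, not yet.
Round 3 — checking thresholds:
  Ana: 2 of 4 neighbours < 4, not yet.
  Jo: 1 of 2 neighbours < 2, not yet.
  Lee: 1 of 3 neighbours ≥ 1, starts repeating the rumor.
  Nia: 1 of 2 neighbours < 2, not yet.
Round 4 — checking thresholds:
  Ana: 3 of 4 neighbours < 4, not yet.
  Jo: 1 of 2 neighbours < 2, not yet.
  Nia: 2 of 2 neighbours ≥ 2, starts repeating the rumor.
Round 5 — no new spreads; cascade stops.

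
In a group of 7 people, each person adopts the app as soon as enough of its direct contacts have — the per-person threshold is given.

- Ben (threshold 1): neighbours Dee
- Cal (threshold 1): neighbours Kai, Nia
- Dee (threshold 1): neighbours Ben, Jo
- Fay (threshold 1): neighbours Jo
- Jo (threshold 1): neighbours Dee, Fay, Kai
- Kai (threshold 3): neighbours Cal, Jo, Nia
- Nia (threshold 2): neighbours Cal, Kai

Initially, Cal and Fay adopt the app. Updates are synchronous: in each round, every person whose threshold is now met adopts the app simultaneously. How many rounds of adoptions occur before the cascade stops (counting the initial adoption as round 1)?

Round 1 — Cal, Fay adopt the app (initial).
Round 2 — checking thresholds:
  Jo: 1 of 3 neighbours ≥ 1, adopts the app.
  Kai: 1 of 3 neighbours < 3, below threshold.
  Nia: 1 of 2 neighbours < 2, below threshold.
Round 3 — checking thresholds:
  Dee: 1 of 2 neighbours ≥ 1, adopts the app.
  Kai: 2 of 3 neighbours < 3, below threshold.
  Nia: 1 of 2 neighbours < 2, below threshold.
Round 4 — checking thresholds:
  Ben: 1 of 1 neighbours ≥ 1, adopts the app.
  Kai: 2 of 3 neighbours < 3, below threshold.
  Nia: 1 of 2 neighbours < 2, below threshold.
Round 5 — no new adoptions; cascade stops.

4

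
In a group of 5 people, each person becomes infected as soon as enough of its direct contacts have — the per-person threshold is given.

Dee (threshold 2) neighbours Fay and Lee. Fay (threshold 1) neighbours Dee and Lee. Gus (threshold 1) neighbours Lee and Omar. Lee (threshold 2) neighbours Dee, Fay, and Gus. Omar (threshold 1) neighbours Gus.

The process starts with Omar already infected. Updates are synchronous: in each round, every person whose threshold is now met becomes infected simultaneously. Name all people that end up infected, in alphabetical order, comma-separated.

Gus, Omar

Round 1 — Omar becomes infected (initial).
Round 2 — checking thresholds:
  Gus: 1 of 2 neighbours ≥ 1, becomes infected.
Round 3 — no new infections; cascade stops.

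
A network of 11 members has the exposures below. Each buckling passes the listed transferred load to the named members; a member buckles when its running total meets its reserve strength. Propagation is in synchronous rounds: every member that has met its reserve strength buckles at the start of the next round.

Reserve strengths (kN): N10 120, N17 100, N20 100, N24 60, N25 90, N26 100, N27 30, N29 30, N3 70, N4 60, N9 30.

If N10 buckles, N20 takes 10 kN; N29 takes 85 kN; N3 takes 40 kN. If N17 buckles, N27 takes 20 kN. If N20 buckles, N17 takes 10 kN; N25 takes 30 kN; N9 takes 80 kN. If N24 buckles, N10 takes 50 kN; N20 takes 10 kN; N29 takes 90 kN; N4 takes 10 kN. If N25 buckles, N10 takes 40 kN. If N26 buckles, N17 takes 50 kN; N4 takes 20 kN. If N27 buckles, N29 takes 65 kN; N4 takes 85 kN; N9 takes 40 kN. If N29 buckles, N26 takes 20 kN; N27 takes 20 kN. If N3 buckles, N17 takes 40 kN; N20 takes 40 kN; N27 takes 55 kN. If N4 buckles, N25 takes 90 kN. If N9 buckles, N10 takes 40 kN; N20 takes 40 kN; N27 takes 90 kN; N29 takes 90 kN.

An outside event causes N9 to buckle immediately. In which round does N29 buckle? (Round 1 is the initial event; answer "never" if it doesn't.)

2

Round 1 — N9 buckles (initial).
  N10: +40 → 40 < 120
  N20: +40 → 40 < 100
  N27: +90 → 90 ≥ 30
  N29: +90 → 90 ≥ 30
Round 2 — N27, N29 buckle.
  N26: +20 → 20 < 100
  N4: +85 → 85 ≥ 60
Round 3 — N4 buckles.
  N25: +90 → 90 ≥ 90
Round 4 — N25 buckles.
  N10: +40 → 80 < 120
No further bucklings.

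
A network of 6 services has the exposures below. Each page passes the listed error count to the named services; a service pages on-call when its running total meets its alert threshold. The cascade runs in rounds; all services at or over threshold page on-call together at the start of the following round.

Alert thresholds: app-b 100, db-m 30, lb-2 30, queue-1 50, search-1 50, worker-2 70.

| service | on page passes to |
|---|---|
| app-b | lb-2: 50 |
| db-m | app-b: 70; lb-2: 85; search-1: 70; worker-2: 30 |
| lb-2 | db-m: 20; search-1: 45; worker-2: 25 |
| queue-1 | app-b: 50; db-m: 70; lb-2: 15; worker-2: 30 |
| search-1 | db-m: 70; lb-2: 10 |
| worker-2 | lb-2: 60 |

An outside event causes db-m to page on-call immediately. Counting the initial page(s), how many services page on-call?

3

Round 1 — db-m pages on-call (initial).
  app-b: +70 → 70 < 100
  lb-2: +85 → 85 ≥ 30
  search-1: +70 → 70 ≥ 50
  worker-2: +30 → 30 < 70
Round 2 — lb-2, search-1 page on-call.
  worker-2: +25 → 55 < 70
No further pages.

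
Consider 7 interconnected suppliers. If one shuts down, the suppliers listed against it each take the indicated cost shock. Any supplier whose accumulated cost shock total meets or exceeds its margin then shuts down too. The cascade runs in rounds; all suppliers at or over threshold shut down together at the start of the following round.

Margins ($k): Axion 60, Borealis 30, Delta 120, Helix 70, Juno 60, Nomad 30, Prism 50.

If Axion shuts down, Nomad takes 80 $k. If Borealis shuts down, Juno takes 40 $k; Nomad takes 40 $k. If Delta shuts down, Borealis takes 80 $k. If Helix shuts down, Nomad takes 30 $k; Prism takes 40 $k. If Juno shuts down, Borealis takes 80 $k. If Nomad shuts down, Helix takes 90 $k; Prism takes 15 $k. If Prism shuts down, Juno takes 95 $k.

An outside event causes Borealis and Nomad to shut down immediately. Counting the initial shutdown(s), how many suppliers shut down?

5

Round 1 — Borealis, Nomad shut down (initial).
  Helix: +90 → 90 ≥ 70
  Juno: +40 → 40 < 60
  Prism: +15 → 15 < 50
Round 2 — Helix shuts down.
  Prism: +40 → 55 ≥ 50
Round 3 — Prism shuts down.
  Juno: +95 → 135 ≥ 60
Round 4 — Juno shuts down.
No further shutdowns.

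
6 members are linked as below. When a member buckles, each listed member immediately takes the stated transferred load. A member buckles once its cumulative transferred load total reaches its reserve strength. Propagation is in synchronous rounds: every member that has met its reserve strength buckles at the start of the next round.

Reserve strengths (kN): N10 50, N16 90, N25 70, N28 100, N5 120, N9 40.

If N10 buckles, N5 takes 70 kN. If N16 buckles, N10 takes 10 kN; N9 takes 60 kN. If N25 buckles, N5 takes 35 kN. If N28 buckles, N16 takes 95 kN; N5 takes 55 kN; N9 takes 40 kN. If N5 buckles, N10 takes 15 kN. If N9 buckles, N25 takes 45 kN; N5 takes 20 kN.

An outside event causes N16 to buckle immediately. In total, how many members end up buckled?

Round 1 — N16 buckles (initial).
  N10: +10 → 10 < 50
  N9: +60 → 60 ≥ 40
Round 2 — N9 buckles.
  N25: +45 → 45 < 70
  N5: +20 → 20 < 120
No further bucklings.

2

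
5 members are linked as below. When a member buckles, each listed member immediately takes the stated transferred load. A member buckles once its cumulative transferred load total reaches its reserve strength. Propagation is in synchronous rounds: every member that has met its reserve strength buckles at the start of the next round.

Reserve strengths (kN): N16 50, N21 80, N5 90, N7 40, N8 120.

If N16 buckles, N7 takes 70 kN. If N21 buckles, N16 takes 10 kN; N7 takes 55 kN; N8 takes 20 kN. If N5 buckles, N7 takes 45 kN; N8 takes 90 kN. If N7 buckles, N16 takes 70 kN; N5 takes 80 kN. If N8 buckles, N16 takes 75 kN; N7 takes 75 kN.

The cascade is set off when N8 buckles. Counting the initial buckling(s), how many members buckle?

3

Round 1 — N8 buckles (initial).
  N16: +75 → 75 ≥ 50
  N7: +75 → 75 ≥ 40
Round 2 — N16, N7 buckle.
  N5: +80 → 80 < 90
No further bucklings.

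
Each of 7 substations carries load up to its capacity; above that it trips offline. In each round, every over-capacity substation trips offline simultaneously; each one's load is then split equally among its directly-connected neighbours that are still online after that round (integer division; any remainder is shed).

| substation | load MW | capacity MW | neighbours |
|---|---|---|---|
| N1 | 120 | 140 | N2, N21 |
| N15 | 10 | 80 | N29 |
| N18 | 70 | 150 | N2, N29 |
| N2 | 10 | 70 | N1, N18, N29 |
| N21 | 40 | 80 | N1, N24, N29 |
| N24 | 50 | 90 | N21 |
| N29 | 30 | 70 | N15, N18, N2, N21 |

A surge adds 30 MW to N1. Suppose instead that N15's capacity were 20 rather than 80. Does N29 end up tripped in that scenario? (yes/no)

yes

With N15's capacity at 20:
Round 1 — N1 at 150 > 140. N1 trips offline.
  N1 sheds 150 MW to N2, N21: 75 each.
    N2: 10+75 = 85 > 70
    N21: 40+75 = 115 > 80
Round 2 — N2, N21 trip offline.
  N2 sheds 85 MW to N18, N29: 42 each (1 lost).
    N18: 70+42 = 112 ≤ 150
    N29: 30+42 = 72 > 70
  N21 sheds 115 MW to N24, N29: 57 each (1 lost).
    N24: 50+57 = 107 > 90
    N29: 72+57 = 129 > 70
Round 3 — N24, N29 trip offline.
  N24 sheds 107 MW: no online neighbours, lost.
  N29 sheds 129 MW to N15, N18: 64 each (1 lost).
    N15: 10+64 = 74 > 20
    N18: 112+64 = 176 > 150
Round 4 — N15, N18 trip offline.
  N15 sheds 74 MW: no online neighbours, lost.
  N18 sheds 176 MW: no online neighbours, lost.
No further trips.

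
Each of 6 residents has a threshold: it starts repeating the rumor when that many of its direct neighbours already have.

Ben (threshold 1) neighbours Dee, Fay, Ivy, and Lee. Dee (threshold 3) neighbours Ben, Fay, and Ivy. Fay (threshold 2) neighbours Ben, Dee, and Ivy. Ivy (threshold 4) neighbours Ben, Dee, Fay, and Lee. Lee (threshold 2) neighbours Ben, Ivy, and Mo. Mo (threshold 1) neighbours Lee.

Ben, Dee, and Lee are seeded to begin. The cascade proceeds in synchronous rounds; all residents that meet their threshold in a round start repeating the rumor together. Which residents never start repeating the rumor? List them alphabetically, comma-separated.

Round 1 — Ben, Dee, Lee start repeating the rumor (initial).
Round 2 — checking thresholds:
  Fay: 2 of 3 neighbours ≥ 2, starts repeating the rumor.
  Ivy: 3 of 4 neighbours < 4, holds.
  Mo: 1 of 1 neighbours ≥ 1, starts repeating the rumor.
Round 3 — checking thresholds:
  Ivy: 4 of 4 neighbours ≥ 4, starts repeating the rumor.
Round 4 — no new spreads; cascade stops.

none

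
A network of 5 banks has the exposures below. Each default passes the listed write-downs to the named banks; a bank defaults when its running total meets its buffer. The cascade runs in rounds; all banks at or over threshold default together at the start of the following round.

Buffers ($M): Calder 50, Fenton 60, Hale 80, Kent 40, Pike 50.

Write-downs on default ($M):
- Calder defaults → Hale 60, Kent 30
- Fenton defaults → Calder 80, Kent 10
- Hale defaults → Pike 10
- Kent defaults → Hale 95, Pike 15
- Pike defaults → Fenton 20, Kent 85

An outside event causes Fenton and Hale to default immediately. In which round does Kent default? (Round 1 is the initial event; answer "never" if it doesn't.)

3

Round 1 — Fenton, Hale default (initial).
  Calder: +80 → 80 ≥ 50
  Kent: +10 → 10 < 40
  Pike: +10 → 10 < 50
Round 2 — Calder defaults.
  Kent: +30 → 40 ≥ 40
Round 3 — Kent defaults.
  Pike: +15 → 25 < 50
No further defaults.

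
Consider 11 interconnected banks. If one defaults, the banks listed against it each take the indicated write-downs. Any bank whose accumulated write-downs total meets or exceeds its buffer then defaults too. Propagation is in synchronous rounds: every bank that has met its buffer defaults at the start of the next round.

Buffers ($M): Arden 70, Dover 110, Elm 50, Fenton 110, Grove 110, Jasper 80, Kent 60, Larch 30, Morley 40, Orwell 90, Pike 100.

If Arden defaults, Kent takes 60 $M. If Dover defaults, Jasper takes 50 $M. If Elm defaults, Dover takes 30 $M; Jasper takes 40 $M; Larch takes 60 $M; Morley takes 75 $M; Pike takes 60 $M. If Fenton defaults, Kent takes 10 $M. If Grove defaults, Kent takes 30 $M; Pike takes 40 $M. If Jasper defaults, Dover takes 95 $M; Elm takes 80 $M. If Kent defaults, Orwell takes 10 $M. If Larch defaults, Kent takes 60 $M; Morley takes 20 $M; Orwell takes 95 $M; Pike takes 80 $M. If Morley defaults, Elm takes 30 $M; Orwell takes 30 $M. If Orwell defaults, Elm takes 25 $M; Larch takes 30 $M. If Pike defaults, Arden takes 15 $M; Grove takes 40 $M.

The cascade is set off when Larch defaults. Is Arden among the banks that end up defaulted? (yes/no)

Round 1 — Larch defaults (initial).
  Kent: +60 → 60 ≥ 60
  Morley: +20 → 20 < 40
  Orwell: +95 → 95 ≥ 90
  Pike: +80 → 80 < 100
Round 2 — Kent, Orwell default.
  Elm: +25 → 25 < 50
No further defaults.

no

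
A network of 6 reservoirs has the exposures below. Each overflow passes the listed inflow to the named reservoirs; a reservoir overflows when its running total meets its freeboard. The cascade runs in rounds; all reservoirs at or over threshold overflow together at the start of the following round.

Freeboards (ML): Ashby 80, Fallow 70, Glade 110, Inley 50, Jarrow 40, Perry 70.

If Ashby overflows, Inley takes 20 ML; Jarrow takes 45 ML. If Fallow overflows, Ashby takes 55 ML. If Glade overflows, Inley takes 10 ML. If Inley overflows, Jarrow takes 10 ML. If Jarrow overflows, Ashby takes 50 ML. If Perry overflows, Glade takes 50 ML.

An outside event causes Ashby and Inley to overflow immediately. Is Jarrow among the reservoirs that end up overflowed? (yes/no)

Round 1 — Ashby, Inley overflow (initial).
  Jarrow: +45+10 → 55 ≥ 40
Round 2 — Jarrow overflows.
No further overflows.

yes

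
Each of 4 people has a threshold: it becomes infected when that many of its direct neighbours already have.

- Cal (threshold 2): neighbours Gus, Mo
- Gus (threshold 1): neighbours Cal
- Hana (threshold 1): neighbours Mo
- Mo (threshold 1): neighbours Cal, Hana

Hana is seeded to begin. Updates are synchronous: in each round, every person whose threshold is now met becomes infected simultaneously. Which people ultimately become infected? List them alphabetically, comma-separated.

Round 1 — Hana becomes infected (initial).
Round 2 — checking thresholds:
  Mo: 1 of 2 neighbours ≥ 1, becomes infected.
Round 3 — no new infections; cascade stops.

Hana, Mo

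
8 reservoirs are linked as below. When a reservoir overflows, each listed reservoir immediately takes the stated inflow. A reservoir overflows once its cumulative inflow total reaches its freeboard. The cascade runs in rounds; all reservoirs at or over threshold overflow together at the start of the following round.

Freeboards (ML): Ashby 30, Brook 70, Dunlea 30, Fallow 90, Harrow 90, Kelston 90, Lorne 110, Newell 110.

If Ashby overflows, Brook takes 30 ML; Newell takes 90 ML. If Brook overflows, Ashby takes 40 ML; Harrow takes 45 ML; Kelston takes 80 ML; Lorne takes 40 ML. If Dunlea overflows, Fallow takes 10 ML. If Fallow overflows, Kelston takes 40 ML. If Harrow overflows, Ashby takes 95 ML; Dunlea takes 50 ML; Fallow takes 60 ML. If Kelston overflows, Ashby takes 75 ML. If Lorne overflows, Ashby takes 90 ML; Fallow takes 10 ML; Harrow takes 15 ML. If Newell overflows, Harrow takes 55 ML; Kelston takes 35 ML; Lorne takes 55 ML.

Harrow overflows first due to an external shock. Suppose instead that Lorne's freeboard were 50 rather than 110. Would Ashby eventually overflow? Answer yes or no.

yes

With Lorne's freeboard at 50:
Round 1 — Harrow overflows (initial).
  Ashby: +95 → 95 ≥ 30
  Dunlea: +50 → 50 ≥ 30
  Fallow: +60 → 60 < 90
Round 2 — Ashby, Dunlea overflow.
  Brook: +30 → 30 < 70
  Fallow: +10 → 70 < 90
  Newell: +90 → 90 < 110
No further overflows.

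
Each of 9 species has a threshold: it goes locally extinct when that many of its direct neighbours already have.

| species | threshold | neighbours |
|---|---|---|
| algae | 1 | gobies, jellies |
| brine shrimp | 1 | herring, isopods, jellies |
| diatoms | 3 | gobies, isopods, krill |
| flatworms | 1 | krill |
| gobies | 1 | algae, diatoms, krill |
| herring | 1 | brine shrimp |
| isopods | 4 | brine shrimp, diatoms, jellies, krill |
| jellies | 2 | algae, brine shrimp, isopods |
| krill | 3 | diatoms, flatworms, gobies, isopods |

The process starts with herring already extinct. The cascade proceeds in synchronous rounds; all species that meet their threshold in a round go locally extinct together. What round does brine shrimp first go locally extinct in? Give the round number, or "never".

Round 1 — herring goes locally extinct (initial).
Round 2 — checking thresholds:
  brine shrimp: 1 of 3 neighbours ≥ 1, goes locally extinct.
Round 3 — no new extinctions; cascade stops.

2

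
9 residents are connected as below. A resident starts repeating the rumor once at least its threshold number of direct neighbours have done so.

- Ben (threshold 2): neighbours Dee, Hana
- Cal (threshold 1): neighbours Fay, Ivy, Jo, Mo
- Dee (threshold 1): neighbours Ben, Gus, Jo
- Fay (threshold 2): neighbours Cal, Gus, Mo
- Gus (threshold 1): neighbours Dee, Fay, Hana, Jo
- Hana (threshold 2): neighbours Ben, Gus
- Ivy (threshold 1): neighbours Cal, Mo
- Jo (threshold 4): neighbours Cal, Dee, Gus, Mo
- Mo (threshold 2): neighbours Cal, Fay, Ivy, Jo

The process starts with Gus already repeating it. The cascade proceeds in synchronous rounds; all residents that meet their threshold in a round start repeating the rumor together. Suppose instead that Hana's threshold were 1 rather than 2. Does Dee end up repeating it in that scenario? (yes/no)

With Hana's threshold at 1:
Round 1 — Gus starts repeating the rumor (initial).
Round 2 — checking thresholds:
  Dee: 1 of 3 neighbours ≥ 1, starts repeating the rumor.
  Fay: 1 of 3 neighbours < 2, below threshold.
  Hana: 1 of 2 neighbours ≥ 1, starts repeating the rumor.
  Jo: 1 of 4 neighbours < 4, below threshold.
Round 3 — checking thresholds:
  Ben: 2 of 2 neighbours ≥ 2, starts repeating the rumor.
  Fay: 1 of 3 neighbours < 2, below threshold.
  Jo: 2 of 4 neighbours < 4, below threshold.
Round 4 — no new spreads; cascade stops.

yes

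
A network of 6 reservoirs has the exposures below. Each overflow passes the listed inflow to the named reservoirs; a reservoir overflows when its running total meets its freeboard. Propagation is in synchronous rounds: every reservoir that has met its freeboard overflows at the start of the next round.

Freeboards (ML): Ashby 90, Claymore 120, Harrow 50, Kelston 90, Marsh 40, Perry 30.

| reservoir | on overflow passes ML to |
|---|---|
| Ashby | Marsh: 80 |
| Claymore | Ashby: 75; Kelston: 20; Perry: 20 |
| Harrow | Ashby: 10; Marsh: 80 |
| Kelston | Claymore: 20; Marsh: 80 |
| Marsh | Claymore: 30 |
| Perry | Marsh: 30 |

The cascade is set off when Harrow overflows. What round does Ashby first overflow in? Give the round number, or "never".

never

Round 1 — Harrow overflows (initial).
  Ashby: +10 → 10 < 90
  Marsh: +80 → 80 ≥ 40
Round 2 — Marsh overflows.
  Claymore: +30 → 30 < 120
No further overflows.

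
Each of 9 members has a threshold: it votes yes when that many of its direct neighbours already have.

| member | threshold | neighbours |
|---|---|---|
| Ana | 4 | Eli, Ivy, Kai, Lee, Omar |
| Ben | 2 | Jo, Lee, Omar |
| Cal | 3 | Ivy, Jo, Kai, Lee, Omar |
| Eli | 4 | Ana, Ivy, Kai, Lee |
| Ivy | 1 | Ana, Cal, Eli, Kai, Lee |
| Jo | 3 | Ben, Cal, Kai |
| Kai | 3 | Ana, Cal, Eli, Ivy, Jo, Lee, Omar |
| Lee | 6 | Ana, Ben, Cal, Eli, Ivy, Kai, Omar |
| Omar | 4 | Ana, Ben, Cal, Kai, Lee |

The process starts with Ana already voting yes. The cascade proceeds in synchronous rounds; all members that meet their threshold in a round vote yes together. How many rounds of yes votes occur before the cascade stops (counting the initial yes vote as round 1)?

2

Round 1 — Ana votes yes (initial).
Round 2 — checking thresholds:
  Eli: 1 of 4 neighbours < 4, not yet.
  Ivy: 1 of 5 neighbours ≥ 1, votes yes.
  Kai: 1 of 7 neighbours < 3, not yet.
  Lee: 1 of 7 neighbours < 6, not yet.
  Omar: 1 of 5 neighbours < 4, not yet.
Round 3 — no new yes votes; cascade stops.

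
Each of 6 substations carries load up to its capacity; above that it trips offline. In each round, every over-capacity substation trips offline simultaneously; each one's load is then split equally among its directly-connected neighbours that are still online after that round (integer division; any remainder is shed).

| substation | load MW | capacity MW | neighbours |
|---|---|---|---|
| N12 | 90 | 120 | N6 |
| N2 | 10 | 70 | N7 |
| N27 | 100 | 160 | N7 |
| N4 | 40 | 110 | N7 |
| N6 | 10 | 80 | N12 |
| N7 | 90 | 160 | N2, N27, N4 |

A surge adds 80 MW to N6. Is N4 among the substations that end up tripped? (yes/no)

Round 1 — N6 at 90 > 80. N6 trips offline.
  N6 sheds 90 MW to N12: 90 each.
    N12: 90+90 = 180 > 120
Round 2 — N12 trips offline.
  N12 sheds 180 MW: no online neighbours, lost.
No further trips.

no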